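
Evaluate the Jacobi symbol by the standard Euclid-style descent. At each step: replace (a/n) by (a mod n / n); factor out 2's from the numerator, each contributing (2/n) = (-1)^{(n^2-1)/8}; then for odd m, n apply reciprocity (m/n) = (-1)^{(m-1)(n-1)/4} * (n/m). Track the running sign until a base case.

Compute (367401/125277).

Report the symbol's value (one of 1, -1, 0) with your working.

(367401/125277): 367401 mod 125277 = 116847, so (367401/125277) = (116847/125277)
flip (116847/125277) -> (125277/116847): both odd, 116847 mod 4 = 3, 125277 mod 4 = 1, so the flip contributes +1; sign now +1
(125277/116847): 125277 mod 116847 = 8430, so (125277/116847) = (8430/116847)
factor out 2^1: 8430 = 2^1·4215; with 116847 mod 8 = 7, (2/116847) = +1; sign now +1; continue with (4215/116847)
flip (4215/116847) -> (116847/4215): both odd, 4215 mod 4 = 3, 116847 mod 4 = 3, so the flip contributes -1; sign now -1
(116847/4215): 116847 mod 4215 = 3042, so (116847/4215) = (3042/4215)
factor out 2^1: 3042 = 2^1·1521; with 4215 mod 8 = 7, (2/4215) = +1; sign now -1; continue with (1521/4215)
flip (1521/4215) -> (4215/1521): both odd, 1521 mod 4 = 1, 4215 mod 4 = 3, so the flip contributes +1; sign now -1
(4215/1521): 4215 mod 1521 = 1173, so (4215/1521) = (1173/1521)
flip (1173/1521) -> (1521/1173): both odd, 1173 mod 4 = 1, 1521 mod 4 = 1, so the flip contributes +1; sign now -1
(1521/1173): 1521 mod 1173 = 348, so (1521/1173) = (348/1173)
factor out 2^2: 348 = 2^2·87; with 1173 mod 8 = 5, (2/1173) = -1; sign now -1; continue with (87/1173)
flip (87/1173) -> (1173/87): both odd, 87 mod 4 = 3, 1173 mod 4 = 1, so the flip contributes +1; sign now -1
(1173/87): 1173 mod 87 = 42, so (1173/87) = (42/87)
factor out 2^1: 42 = 2^1·21; with 87 mod 8 = 7, (2/87) = +1; sign now -1; continue with (21/87)
flip (21/87) -> (87/21): both odd, 21 mod 4 = 1, 87 mod 4 = 3, so the flip contributes +1; sign now -1
(87/21): 87 mod 21 = 3, so (87/21) = (3/21)
flip (3/21) -> (21/3): both odd, 3 mod 4 = 3, 21 mod 4 = 1, so the flip contributes +1; sign now -1
(21/3): 21 mod 3 = 0, so (21/3) = (0/3)
reached (0/3); gcd(a, n) > 1, so (0/3) = 0 and the symbol is 0

0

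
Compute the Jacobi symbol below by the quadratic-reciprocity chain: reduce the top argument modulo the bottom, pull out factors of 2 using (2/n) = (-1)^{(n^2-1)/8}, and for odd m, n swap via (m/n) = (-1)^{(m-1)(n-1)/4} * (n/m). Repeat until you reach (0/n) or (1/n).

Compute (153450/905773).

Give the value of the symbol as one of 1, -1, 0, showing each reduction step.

0

153450 = 2^1·76725; (2/905773) = -1 since 905773 mod 8 = 5, so (153450/905773) = (-1)^1·(76725/905773); sign now -1
reciprocity: (76725/905773) = +1·(905773/76725) since 76725 mod 4 = 1, 905773 mod 4 = 1; sign now -1
(905773/76725) = (61798/76725)   [reduce mod 76725]
61798 = 2^1·30899; (2/76725) = -1 since 76725 mod 8 = 5, so (61798/76725) = (-1)^1·(30899/76725); sign now +1
reciprocity: (30899/76725) = +1·(76725/30899) since 30899 mod 4 = 3, 76725 mod 4 = 1; sign now +1
(76725/30899) = (14927/30899)   [reduce mod 30899]
reciprocity: (14927/30899) = -1·(30899/14927) since 14927 mod 4 = 3, 30899 mod 4 = 3; sign now -1
(30899/14927) = (1045/14927)   [reduce mod 14927]
reciprocity: (1045/14927) = +1·(14927/1045) since 1045 mod 4 = 1, 14927 mod 4 = 3; sign now -1
(14927/1045) = (297/1045)   [reduce mod 1045]
reciprocity: (297/1045) = +1·(1045/297) since 297 mod 4 = 1, 1045 mod 4 = 1; sign now -1
(1045/297) = (154/297)   [reduce mod 297]
154 = 2^1·77; (2/297) = +1 since 297 mod 8 = 1, so (154/297) = (+1)^1·(77/297); sign now -1
reciprocity: (77/297) = +1·(297/77) since 77 mod 4 = 1, 297 mod 4 = 1; sign now -1
(297/77) = (66/77)   [reduce mod 77]
66 = 2^1·33; (2/77) = -1 since 77 mod 8 = 5, so (66/77) = (-1)^1·(33/77); sign now +1
reciprocity: (33/77) = +1·(77/33) since 33 mod 4 = 1, 77 mod 4 = 1; sign now +1
(77/33) = (11/33)   [reduce mod 33]
reciprocity: (11/33) = +1·(33/11) since 11 mod 4 = 3, 33 mod 4 = 1; sign now +1
(33/11) = (0/11)   [reduce mod 11]
(0/11) = 0   [gcd(a, n) > 1]; final value = 0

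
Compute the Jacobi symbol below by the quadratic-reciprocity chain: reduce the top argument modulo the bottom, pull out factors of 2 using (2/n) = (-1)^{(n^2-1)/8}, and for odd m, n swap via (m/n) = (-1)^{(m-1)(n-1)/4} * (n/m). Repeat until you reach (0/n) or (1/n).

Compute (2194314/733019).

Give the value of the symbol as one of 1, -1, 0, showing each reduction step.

-1

(2194314/733019): 2194314 mod 733019 = 728276, so (2194314/733019) = (728276/733019)
factor out 2^2: 728276 = 2^2·182069; with 733019 mod 8 = 3, (2/733019) = -1; sign now +1; continue with (182069/733019)
flip (182069/733019) -> (733019/182069): both odd, 182069 mod 4 = 1, 733019 mod 4 = 3, so the flip contributes +1; sign now +1
(733019/182069): 733019 mod 182069 = 4743, so (733019/182069) = (4743/182069)
flip (4743/182069) -> (182069/4743): both odd, 4743 mod 4 = 3, 182069 mod 4 = 1, so the flip contributes +1; sign now +1
(182069/4743): 182069 mod 4743 = 1835, so (182069/4743) = (1835/4743)
flip (1835/4743) -> (4743/1835): both odd, 1835 mod 4 = 3, 4743 mod 4 = 3, so the flip contributes -1; sign now -1
(4743/1835): 4743 mod 1835 = 1073, so (4743/1835) = (1073/1835)
flip (1073/1835) -> (1835/1073): both odd, 1073 mod 4 = 1, 1835 mod 4 = 3, so the flip contributes +1; sign now -1
(1835/1073): 1835 mod 1073 = 762, so (1835/1073) = (762/1073)
factor out 2^1: 762 = 2^1·381; with 1073 mod 8 = 1, (2/1073) = +1; sign now -1; continue with (381/1073)
flip (381/1073) -> (1073/381): both odd, 381 mod 4 = 1, 1073 mod 4 = 1, so the flip contributes +1; sign now -1
(1073/381): 1073 mod 381 = 311, so (1073/381) = (311/381)
flip (311/381) -> (381/311): both odd, 311 mod 4 = 3, 381 mod 4 = 1, so the flip contributes +1; sign now -1
(381/311): 381 mod 311 = 70, so (381/311) = (70/311)
factor out 2^1: 70 = 2^1·35; with 311 mod 8 = 7, (2/311) = +1; sign now -1; continue with (35/311)
flip (35/311) -> (311/35): both odd, 35 mod 4 = 3, 311 mod 4 = 3, so the flip contributes -1; sign now +1
(311/35): 311 mod 35 = 31, so (311/35) = (31/35)
flip (31/35) -> (35/31): both odd, 31 mod 4 = 3, 35 mod 4 = 3, so the flip contributes -1; sign now -1
(35/31): 35 mod 31 = 4, so (35/31) = (4/31)
factor out 2^2: 4 = 2^2·1; with 31 mod 8 = 7, (2/31) = +1; sign now -1; continue with (1/31)
reached (1/31) = 1, so the symbol is -1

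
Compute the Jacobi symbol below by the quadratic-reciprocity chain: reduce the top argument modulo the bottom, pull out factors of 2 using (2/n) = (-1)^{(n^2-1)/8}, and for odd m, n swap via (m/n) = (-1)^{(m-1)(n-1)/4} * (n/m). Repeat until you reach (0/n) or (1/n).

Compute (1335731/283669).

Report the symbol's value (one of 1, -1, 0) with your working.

(1335731/283669) = (201055/283669)   [reduce mod 283669]
reciprocity: (201055/283669) = +1·(283669/201055) since 201055 mod 4 = 3, 283669 mod 4 = 1; sign now +1
(283669/201055) = (82614/201055)   [reduce mod 201055]
82614 = 2^1·41307; (2/201055) = +1 since 201055 mod 8 = 7, so (82614/201055) = (+1)^1·(41307/201055); sign now +1
reciprocity: (41307/201055) = -1·(201055/41307) since 41307 mod 4 = 3, 201055 mod 4 = 3; sign now -1
(201055/41307) = (35827/41307)   [reduce mod 41307]
reciprocity: (35827/41307) = -1·(41307/35827) since 35827 mod 4 = 3, 41307 mod 4 = 3; sign now +1
(41307/35827) = (5480/35827)   [reduce mod 35827]
5480 = 2^3·685; (2/35827) = -1 since 35827 mod 8 = 3, so (5480/35827) = (-1)^3·(685/35827); sign now -1
reciprocity: (685/35827) = +1·(35827/685) since 685 mod 4 = 1, 35827 mod 4 = 3; sign now -1
(35827/685) = (207/685)   [reduce mod 685]
reciprocity: (207/685) = +1·(685/207) since 207 mod 4 = 3, 685 mod 4 = 1; sign now -1
(685/207) = (64/207)   [reduce mod 207]
64 = 2^6·1; (2/207) = +1 since 207 mod 8 = 7, so (64/207) = (+1)^6·(1/207); sign now -1
(1/207) = 1; final value = sign = -1

-1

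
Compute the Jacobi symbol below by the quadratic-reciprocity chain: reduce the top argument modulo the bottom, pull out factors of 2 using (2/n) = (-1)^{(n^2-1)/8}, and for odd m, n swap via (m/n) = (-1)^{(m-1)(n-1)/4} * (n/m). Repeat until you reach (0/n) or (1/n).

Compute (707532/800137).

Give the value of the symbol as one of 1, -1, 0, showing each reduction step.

-1

707532 = 2^2·176883; (2/800137) = +1 since 800137 mod 8 = 1, so (707532/800137) = (+1)^2·(176883/800137); sign now +1
reciprocity: (176883/800137) = +1·(800137/176883) since 176883 mod 4 = 3, 800137 mod 4 = 1; sign now +1
(800137/176883) = (92605/176883)   [reduce mod 176883]
reciprocity: (92605/176883) = +1·(176883/92605) since 92605 mod 4 = 1, 176883 mod 4 = 3; sign now +1
(176883/92605) = (84278/92605)   [reduce mod 92605]
84278 = 2^1·42139; (2/92605) = -1 since 92605 mod 8 = 5, so (84278/92605) = (-1)^1·(42139/92605); sign now -1
reciprocity: (42139/92605) = +1·(92605/42139) since 42139 mod 4 = 3, 92605 mod 4 = 1; sign now -1
(92605/42139) = (8327/42139)   [reduce mod 42139]
reciprocity: (8327/42139) = -1·(42139/8327) since 8327 mod 4 = 3, 42139 mod 4 = 3; sign now +1
(42139/8327) = (504/8327)   [reduce mod 8327]
504 = 2^3·63; (2/8327) = +1 since 8327 mod 8 = 7, so (504/8327) = (+1)^3·(63/8327); sign now +1
reciprocity: (63/8327) = -1·(8327/63) since 63 mod 4 = 3, 8327 mod 4 = 3; sign now -1
(8327/63) = (11/63)   [reduce mod 63]
reciprocity: (11/63) = -1·(63/11) since 11 mod 4 = 3, 63 mod 4 = 3; sign now +1
(63/11) = (8/11)   [reduce mod 11]
8 = 2^3·1; (2/11) = -1 since 11 mod 8 = 3, so (8/11) = (-1)^3·(1/11); sign now -1
(1/11) = 1; final value = sign = -1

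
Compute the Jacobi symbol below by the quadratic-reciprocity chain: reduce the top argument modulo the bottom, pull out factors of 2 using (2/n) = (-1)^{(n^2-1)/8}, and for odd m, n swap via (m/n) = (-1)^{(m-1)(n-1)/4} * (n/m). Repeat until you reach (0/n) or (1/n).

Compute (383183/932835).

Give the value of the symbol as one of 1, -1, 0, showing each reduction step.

reciprocity: (383183/932835) = -1·(932835/383183) since 383183 mod 4 = 3, 932835 mod 4 = 3; sign now -1
(932835/383183) = (166469/383183)   [reduce mod 383183]
reciprocity: (166469/383183) = +1·(383183/166469) since 166469 mod 4 = 1, 383183 mod 4 = 3; sign now -1
(383183/166469) = (50245/166469)   [reduce mod 166469]
reciprocity: (50245/166469) = +1·(166469/50245) since 50245 mod 4 = 1, 166469 mod 4 = 1; sign now -1
(166469/50245) = (15734/50245)   [reduce mod 50245]
15734 = 2^1·7867; (2/50245) = -1 since 50245 mod 8 = 5, so (15734/50245) = (-1)^1·(7867/50245); sign now +1
reciprocity: (7867/50245) = +1·(50245/7867) since 7867 mod 4 = 3, 50245 mod 4 = 1; sign now +1
(50245/7867) = (3043/7867)   [reduce mod 7867]
reciprocity: (3043/7867) = -1·(7867/3043) since 3043 mod 4 = 3, 7867 mod 4 = 3; sign now -1
(7867/3043) = (1781/3043)   [reduce mod 3043]
reciprocity: (1781/3043) = +1·(3043/1781) since 1781 mod 4 = 1, 3043 mod 4 = 3; sign now -1
(3043/1781) = (1262/1781)   [reduce mod 1781]
1262 = 2^1·631; (2/1781) = -1 since 1781 mod 8 = 5, so (1262/1781) = (-1)^1·(631/1781); sign now +1
reciprocity: (631/1781) = +1·(1781/631) since 631 mod 4 = 3, 1781 mod 4 = 1; sign now +1
(1781/631) = (519/631)   [reduce mod 631]
reciprocity: (519/631) = -1·(631/519) since 519 mod 4 = 3, 631 mod 4 = 3; sign now -1
(631/519) = (112/519)   [reduce mod 519]
112 = 2^4·7; (2/519) = +1 since 519 mod 8 = 7, so (112/519) = (+1)^4·(7/519); sign now -1
reciprocity: (7/519) = -1·(519/7) since 7 mod 4 = 3, 519 mod 4 = 3; sign now +1
(519/7) = (1/7)   [reduce mod 7]
(1/7) = 1; final value = sign = +1

1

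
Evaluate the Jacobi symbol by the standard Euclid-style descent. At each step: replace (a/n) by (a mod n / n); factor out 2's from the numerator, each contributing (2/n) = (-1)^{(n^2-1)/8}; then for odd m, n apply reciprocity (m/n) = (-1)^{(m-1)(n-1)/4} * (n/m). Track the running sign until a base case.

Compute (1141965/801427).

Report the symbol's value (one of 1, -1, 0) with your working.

0

(1141965/801427): 1141965 mod 801427 = 340538, so (1141965/801427) = (340538/801427)
factor out 2^1: 340538 = 2^1·170269; with 801427 mod 8 = 3, (2/801427) = -1; sign now -1; continue with (170269/801427)
flip (170269/801427) -> (801427/170269): both odd, 170269 mod 4 = 1, 801427 mod 4 = 3, so the flip contributes +1; sign now -1
(801427/170269): 801427 mod 170269 = 120351, so (801427/170269) = (120351/170269)
flip (120351/170269) -> (170269/120351): both odd, 120351 mod 4 = 3, 170269 mod 4 = 1, so the flip contributes +1; sign now -1
(170269/120351): 170269 mod 120351 = 49918, so (170269/120351) = (49918/120351)
factor out 2^1: 49918 = 2^1·24959; with 120351 mod 8 = 7, (2/120351) = +1; sign now -1; continue with (24959/120351)
flip (24959/120351) -> (120351/24959): both odd, 24959 mod 4 = 3, 120351 mod 4 = 3, so the flip contributes -1; sign now +1
(120351/24959): 120351 mod 24959 = 20515, so (120351/24959) = (20515/24959)
flip (20515/24959) -> (24959/20515): both odd, 20515 mod 4 = 3, 24959 mod 4 = 3, so the flip contributes -1; sign now -1
(24959/20515): 24959 mod 20515 = 4444, so (24959/20515) = (4444/20515)
factor out 2^2: 4444 = 2^2·1111; with 20515 mod 8 = 3, (2/20515) = -1; sign now -1; continue with (1111/20515)
flip (1111/20515) -> (20515/1111): both odd, 1111 mod 4 = 3, 20515 mod 4 = 3, so the flip contributes -1; sign now +1
(20515/1111): 20515 mod 1111 = 517, so (20515/1111) = (517/1111)
flip (517/1111) -> (1111/517): both odd, 517 mod 4 = 1, 1111 mod 4 = 3, so the flip contributes +1; sign now +1
(1111/517): 1111 mod 517 = 77, so (1111/517) = (77/517)
flip (77/517) -> (517/77): both odd, 77 mod 4 = 1, 517 mod 4 = 1, so the flip contributes +1; sign now +1
(517/77): 517 mod 77 = 55, so (517/77) = (55/77)
flip (55/77) -> (77/55): both odd, 55 mod 4 = 3, 77 mod 4 = 1, so the flip contributes +1; sign now +1
(77/55): 77 mod 55 = 22, so (77/55) = (22/55)
factor out 2^1: 22 = 2^1·11; with 55 mod 8 = 7, (2/55) = +1; sign now +1; continue with (11/55)
flip (11/55) -> (55/11): both odd, 11 mod 4 = 3, 55 mod 4 = 3, so the flip contributes -1; sign now -1
(55/11): 55 mod 11 = 0, so (55/11) = (0/11)
reached (0/11); gcd(a, n) > 1, so (0/11) = 0 and the symbol is 0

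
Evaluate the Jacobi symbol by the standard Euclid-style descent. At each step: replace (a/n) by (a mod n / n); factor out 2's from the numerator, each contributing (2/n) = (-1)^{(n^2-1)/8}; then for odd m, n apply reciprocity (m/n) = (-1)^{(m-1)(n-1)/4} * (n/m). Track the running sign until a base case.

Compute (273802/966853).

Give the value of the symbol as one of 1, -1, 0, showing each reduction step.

273802 = 2^1·136901; (2/966853) = -1 since 966853 mod 8 = 5, so (273802/966853) = (-1)^1·(136901/966853); sign now -1
reciprocity: (136901/966853) = +1·(966853/136901) since 136901 mod 4 = 1, 966853 mod 4 = 1; sign now -1
(966853/136901) = (8546/136901)   [reduce mod 136901]
8546 = 2^1·4273; (2/136901) = -1 since 136901 mod 8 = 5, so (8546/136901) = (-1)^1·(4273/136901); sign now +1
reciprocity: (4273/136901) = +1·(136901/4273) since 4273 mod 4 = 1, 136901 mod 4 = 1; sign now +1
(136901/4273) = (165/4273)   [reduce mod 4273]
reciprocity: (165/4273) = +1·(4273/165) since 165 mod 4 = 1, 4273 mod 4 = 1; sign now +1
(4273/165) = (148/165)   [reduce mod 165]
148 = 2^2·37; (2/165) = -1 since 165 mod 8 = 5, so (148/165) = (-1)^2·(37/165); sign now +1
reciprocity: (37/165) = +1·(165/37) since 37 mod 4 = 1, 165 mod 4 = 1; sign now +1
(165/37) = (17/37)   [reduce mod 37]
reciprocity: (17/37) = +1·(37/17) since 17 mod 4 = 1, 37 mod 4 = 1; sign now +1
(37/17) = (3/17)   [reduce mod 17]
reciprocity: (3/17) = +1·(17/3) since 3 mod 4 = 3, 17 mod 4 = 1; sign now +1
(17/3) = (2/3)   [reduce mod 3]
2 = 2^1·1; (2/3) = -1 since 3 mod 8 = 3, so (2/3) = (-1)^1·(1/3); sign now -1
(1/3) = 1; final value = sign = -1

-1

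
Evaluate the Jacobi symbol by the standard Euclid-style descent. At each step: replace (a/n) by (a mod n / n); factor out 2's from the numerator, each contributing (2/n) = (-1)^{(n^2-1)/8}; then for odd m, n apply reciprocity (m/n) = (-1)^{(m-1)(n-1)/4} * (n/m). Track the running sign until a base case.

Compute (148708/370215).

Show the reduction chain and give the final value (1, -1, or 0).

-1

factor out 2^2: 148708 = 2^2·37177; with 370215 mod 8 = 7, (2/370215) = +1; sign now +1; continue with (37177/370215)
flip (37177/370215) -> (370215/37177): both odd, 37177 mod 4 = 1, 370215 mod 4 = 3, so the flip contributes +1; sign now +1
(370215/37177): 370215 mod 37177 = 35622, so (370215/37177) = (35622/37177)
factor out 2^1: 35622 = 2^1·17811; with 37177 mod 8 = 1, (2/37177) = +1; sign now +1; continue with (17811/37177)
flip (17811/37177) -> (37177/17811): both odd, 17811 mod 4 = 3, 37177 mod 4 = 1, so the flip contributes +1; sign now +1
(37177/17811): 37177 mod 17811 = 1555, so (37177/17811) = (1555/17811)
flip (1555/17811) -> (17811/1555): both odd, 1555 mod 4 = 3, 17811 mod 4 = 3, so the flip contributes -1; sign now -1
(17811/1555): 17811 mod 1555 = 706, so (17811/1555) = (706/1555)
factor out 2^1: 706 = 2^1·353; with 1555 mod 8 = 3, (2/1555) = -1; sign now +1; continue with (353/1555)
flip (353/1555) -> (1555/353): both odd, 353 mod 4 = 1, 1555 mod 4 = 3, so the flip contributes +1; sign now +1
(1555/353): 1555 mod 353 = 143, so (1555/353) = (143/353)
flip (143/353) -> (353/143): both odd, 143 mod 4 = 3, 353 mod 4 = 1, so the flip contributes +1; sign now +1
(353/143): 353 mod 143 = 67, so (353/143) = (67/143)
flip (67/143) -> (143/67): both odd, 67 mod 4 = 3, 143 mod 4 = 3, so the flip contributes -1; sign now -1
(143/67): 143 mod 67 = 9, so (143/67) = (9/67)
flip (9/67) -> (67/9): both odd, 9 mod 4 = 1, 67 mod 4 = 3, so the flip contributes +1; sign now -1
(67/9): 67 mod 9 = 4, so (67/9) = (4/9)
factor out 2^2: 4 = 2^2·1; with 9 mod 8 = 1, (2/9) = +1; sign now -1; continue with (1/9)
reached (1/9) = 1, so the symbol is -1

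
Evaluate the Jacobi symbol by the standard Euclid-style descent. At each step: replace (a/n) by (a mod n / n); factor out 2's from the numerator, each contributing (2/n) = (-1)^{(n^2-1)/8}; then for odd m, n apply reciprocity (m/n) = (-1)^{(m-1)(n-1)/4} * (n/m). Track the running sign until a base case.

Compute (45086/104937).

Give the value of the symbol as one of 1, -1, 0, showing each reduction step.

45086 = 2^1·22543; (2/104937) = +1 since 104937 mod 8 = 1, so (45086/104937) = (+1)^1·(22543/104937); sign now +1
reciprocity: (22543/104937) = +1·(104937/22543) since 22543 mod 4 = 3, 104937 mod 4 = 1; sign now +1
(104937/22543) = (14765/22543)   [reduce mod 22543]
reciprocity: (14765/22543) = +1·(22543/14765) since 14765 mod 4 = 1, 22543 mod 4 = 3; sign now +1
(22543/14765) = (7778/14765)   [reduce mod 14765]
7778 = 2^1·3889; (2/14765) = -1 since 14765 mod 8 = 5, so (7778/14765) = (-1)^1·(3889/14765); sign now -1
reciprocity: (3889/14765) = +1·(14765/3889) since 3889 mod 4 = 1, 14765 mod 4 = 1; sign now -1
(14765/3889) = (3098/3889)   [reduce mod 3889]
3098 = 2^1·1549; (2/3889) = +1 since 3889 mod 8 = 1, so (3098/3889) = (+1)^1·(1549/3889); sign now -1
reciprocity: (1549/3889) = +1·(3889/1549) since 1549 mod 4 = 1, 3889 mod 4 = 1; sign now -1
(3889/1549) = (791/1549)   [reduce mod 1549]
reciprocity: (791/1549) = +1·(1549/791) since 791 mod 4 = 3, 1549 mod 4 = 1; sign now -1
(1549/791) = (758/791)   [reduce mod 791]
758 = 2^1·379; (2/791) = +1 since 791 mod 8 = 7, so (758/791) = (+1)^1·(379/791); sign now -1
reciprocity: (379/791) = -1·(791/379) since 379 mod 4 = 3, 791 mod 4 = 3; sign now +1
(791/379) = (33/379)   [reduce mod 379]
reciprocity: (33/379) = +1·(379/33) since 33 mod 4 = 1, 379 mod 4 = 3; sign now +1
(379/33) = (16/33)   [reduce mod 33]
16 = 2^4·1; (2/33) = +1 since 33 mod 8 = 1, so (16/33) = (+1)^4·(1/33); sign now +1
(1/33) = 1; final value = sign = +1

1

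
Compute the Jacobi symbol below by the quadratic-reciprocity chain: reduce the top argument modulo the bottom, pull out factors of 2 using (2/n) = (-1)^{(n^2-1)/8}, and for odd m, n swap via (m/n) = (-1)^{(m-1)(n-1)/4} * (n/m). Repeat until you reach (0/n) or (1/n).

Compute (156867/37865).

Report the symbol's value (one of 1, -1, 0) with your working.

1

(156867/37865) = (5407/37865)   [reduce mod 37865]
reciprocity: (5407/37865) = +1·(37865/5407) since 5407 mod 4 = 3, 37865 mod 4 = 1; sign now +1
(37865/5407) = (16/5407)   [reduce mod 5407]
16 = 2^4·1; (2/5407) = +1 since 5407 mod 8 = 7, so (16/5407) = (+1)^4·(1/5407); sign now +1
(1/5407) = 1; final value = sign = +1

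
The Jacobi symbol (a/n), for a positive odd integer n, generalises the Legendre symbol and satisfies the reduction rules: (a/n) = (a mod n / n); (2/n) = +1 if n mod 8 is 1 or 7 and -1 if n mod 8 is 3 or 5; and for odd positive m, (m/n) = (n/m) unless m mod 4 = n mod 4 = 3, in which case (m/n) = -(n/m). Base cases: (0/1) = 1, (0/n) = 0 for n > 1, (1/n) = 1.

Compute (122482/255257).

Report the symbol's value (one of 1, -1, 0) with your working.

0

122482 = 2^1·61241; (2/255257) = +1 since 255257 mod 8 = 1, so (122482/255257) = (+1)^1·(61241/255257); sign now +1
reciprocity: (61241/255257) = +1·(255257/61241) since 61241 mod 4 = 1, 255257 mod 4 = 1; sign now +1
(255257/61241) = (10293/61241)   [reduce mod 61241]
reciprocity: (10293/61241) = +1·(61241/10293) since 10293 mod 4 = 1, 61241 mod 4 = 1; sign now +1
(61241/10293) = (9776/10293)   [reduce mod 10293]
9776 = 2^4·611; (2/10293) = -1 since 10293 mod 8 = 5, so (9776/10293) = (-1)^4·(611/10293); sign now +1
reciprocity: (611/10293) = +1·(10293/611) since 611 mod 4 = 3, 10293 mod 4 = 1; sign now +1
(10293/611) = (517/611)   [reduce mod 611]
reciprocity: (517/611) = +1·(611/517) since 517 mod 4 = 1, 611 mod 4 = 3; sign now +1
(611/517) = (94/517)   [reduce mod 517]
94 = 2^1·47; (2/517) = -1 since 517 mod 8 = 5, so (94/517) = (-1)^1·(47/517); sign now -1
reciprocity: (47/517) = +1·(517/47) since 47 mod 4 = 3, 517 mod 4 = 1; sign now -1
(517/47) = (0/47)   [reduce mod 47]
(0/47) = 0   [gcd(a, n) > 1]; final value = 0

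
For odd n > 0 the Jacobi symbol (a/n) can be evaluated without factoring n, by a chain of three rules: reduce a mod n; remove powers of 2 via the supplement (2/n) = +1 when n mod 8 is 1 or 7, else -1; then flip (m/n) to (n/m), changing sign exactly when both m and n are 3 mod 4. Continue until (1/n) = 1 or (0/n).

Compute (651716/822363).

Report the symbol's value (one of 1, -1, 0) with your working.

651716 = 2^2·162929; (2/822363) = -1 since 822363 mod 8 = 3, so (651716/822363) = (-1)^2·(162929/822363); sign now +1
reciprocity: (162929/822363) = +1·(822363/162929) since 162929 mod 4 = 1, 822363 mod 4 = 3; sign now +1
(822363/162929) = (7718/162929)   [reduce mod 162929]
7718 = 2^1·3859; (2/162929) = +1 since 162929 mod 8 = 1, so (7718/162929) = (+1)^1·(3859/162929); sign now +1
reciprocity: (3859/162929) = +1·(162929/3859) since 3859 mod 4 = 3, 162929 mod 4 = 1; sign now +1
(162929/3859) = (851/3859)   [reduce mod 3859]
reciprocity: (851/3859) = -1·(3859/851) since 851 mod 4 = 3, 3859 mod 4 = 3; sign now -1
(3859/851) = (455/851)   [reduce mod 851]
reciprocity: (455/851) = -1·(851/455) since 455 mod 4 = 3, 851 mod 4 = 3; sign now +1
(851/455) = (396/455)   [reduce mod 455]
396 = 2^2·99; (2/455) = +1 since 455 mod 8 = 7, so (396/455) = (+1)^2·(99/455); sign now +1
reciprocity: (99/455) = -1·(455/99) since 99 mod 4 = 3, 455 mod 4 = 3; sign now -1
(455/99) = (59/99)   [reduce mod 99]
reciprocity: (59/99) = -1·(99/59) since 59 mod 4 = 3, 99 mod 4 = 3; sign now +1
(99/59) = (40/59)   [reduce mod 59]
40 = 2^3·5; (2/59) = -1 since 59 mod 8 = 3, so (40/59) = (-1)^3·(5/59); sign now -1
reciprocity: (5/59) = +1·(59/5) since 5 mod 4 = 1, 59 mod 4 = 3; sign now -1
(59/5) = (4/5)   [reduce mod 5]
4 = 2^2·1; (2/5) = -1 since 5 mod 8 = 5, so (4/5) = (-1)^2·(1/5); sign now -1
(1/5) = 1; final value = sign = -1

-1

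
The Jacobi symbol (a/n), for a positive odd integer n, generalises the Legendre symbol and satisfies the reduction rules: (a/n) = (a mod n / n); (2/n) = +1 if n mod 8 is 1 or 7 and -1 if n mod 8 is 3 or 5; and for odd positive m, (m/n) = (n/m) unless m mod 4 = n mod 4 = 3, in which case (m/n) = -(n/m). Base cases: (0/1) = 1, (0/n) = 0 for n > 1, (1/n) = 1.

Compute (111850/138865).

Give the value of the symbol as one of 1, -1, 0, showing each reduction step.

factor out 2^1: 111850 = 2^1·55925; with 138865 mod 8 = 1, (2/138865) = +1; sign now +1; continue with (55925/138865)
flip (55925/138865) -> (138865/55925): both odd, 55925 mod 4 = 1, 138865 mod 4 = 1, so the flip contributes +1; sign now +1
(138865/55925): 138865 mod 55925 = 27015, so (138865/55925) = (27015/55925)
flip (27015/55925) -> (55925/27015): both odd, 27015 mod 4 = 3, 55925 mod 4 = 1, so the flip contributes +1; sign now +1
(55925/27015): 55925 mod 27015 = 1895, so (55925/27015) = (1895/27015)
flip (1895/27015) -> (27015/1895): both odd, 1895 mod 4 = 3, 27015 mod 4 = 3, so the flip contributes -1; sign now -1
(27015/1895): 27015 mod 1895 = 485, so (27015/1895) = (485/1895)
flip (485/1895) -> (1895/485): both odd, 485 mod 4 = 1, 1895 mod 4 = 3, so the flip contributes +1; sign now -1
(1895/485): 1895 mod 485 = 440, so (1895/485) = (440/485)
factor out 2^3: 440 = 2^3·55; with 485 mod 8 = 5, (2/485) = -1; sign now +1; continue with (55/485)
flip (55/485) -> (485/55): both odd, 55 mod 4 = 3, 485 mod 4 = 1, so the flip contributes +1; sign now +1
(485/55): 485 mod 55 = 45, so (485/55) = (45/55)
flip (45/55) -> (55/45): both odd, 45 mod 4 = 1, 55 mod 4 = 3, so the flip contributes +1; sign now +1
(55/45): 55 mod 45 = 10, so (55/45) = (10/45)
factor out 2^1: 10 = 2^1·5; with 45 mod 8 = 5, (2/45) = -1; sign now -1; continue with (5/45)
flip (5/45) -> (45/5): both odd, 5 mod 4 = 1, 45 mod 4 = 1, so the flip contributes +1; sign now -1
(45/5): 45 mod 5 = 0, so (45/5) = (0/5)
reached (0/5); gcd(a, n) > 1, so (0/5) = 0 and the symbol is 0

0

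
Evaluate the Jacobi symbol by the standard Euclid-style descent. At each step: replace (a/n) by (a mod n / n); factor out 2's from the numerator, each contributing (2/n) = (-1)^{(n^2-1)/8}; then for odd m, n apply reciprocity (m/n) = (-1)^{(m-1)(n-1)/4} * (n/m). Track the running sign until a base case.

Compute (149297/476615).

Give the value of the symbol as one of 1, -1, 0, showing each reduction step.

reciprocity: (149297/476615) = +1·(476615/149297) since 149297 mod 4 = 1, 476615 mod 4 = 3; sign now +1
(476615/149297) = (28724/149297)   [reduce mod 149297]
28724 = 2^2·7181; (2/149297) = +1 since 149297 mod 8 = 1, so (28724/149297) = (+1)^2·(7181/149297); sign now +1
reciprocity: (7181/149297) = +1·(149297/7181) since 7181 mod 4 = 1, 149297 mod 4 = 1; sign now +1
(149297/7181) = (5677/7181)   [reduce mod 7181]
reciprocity: (5677/7181) = +1·(7181/5677) since 5677 mod 4 = 1, 7181 mod 4 = 1; sign now +1
(7181/5677) = (1504/5677)   [reduce mod 5677]
1504 = 2^5·47; (2/5677) = -1 since 5677 mod 8 = 5, so (1504/5677) = (-1)^5·(47/5677); sign now -1
reciprocity: (47/5677) = +1·(5677/47) since 47 mod 4 = 3, 5677 mod 4 = 1; sign now -1
(5677/47) = (37/47)   [reduce mod 47]
reciprocity: (37/47) = +1·(47/37) since 37 mod 4 = 1, 47 mod 4 = 3; sign now -1
(47/37) = (10/37)   [reduce mod 37]
10 = 2^1·5; (2/37) = -1 since 37 mod 8 = 5, so (10/37) = (-1)^1·(5/37); sign now +1
reciprocity: (5/37) = +1·(37/5) since 5 mod 4 = 1, 37 mod 4 = 1; sign now +1
(37/5) = (2/5)   [reduce mod 5]
2 = 2^1·1; (2/5) = -1 since 5 mod 8 = 5, so (2/5) = (-1)^1·(1/5); sign now -1
(1/5) = 1; final value = sign = -1

-1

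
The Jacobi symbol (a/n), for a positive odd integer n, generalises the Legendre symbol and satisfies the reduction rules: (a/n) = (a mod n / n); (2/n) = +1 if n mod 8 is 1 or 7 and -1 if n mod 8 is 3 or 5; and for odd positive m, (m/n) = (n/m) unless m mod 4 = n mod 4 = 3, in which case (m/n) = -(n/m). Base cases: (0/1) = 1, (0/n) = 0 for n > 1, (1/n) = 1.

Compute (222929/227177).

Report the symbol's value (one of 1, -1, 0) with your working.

1

reciprocity: (222929/227177) = +1·(227177/222929) since 222929 mod 4 = 1, 227177 mod 4 = 1; sign now +1
(227177/222929) = (4248/222929)   [reduce mod 222929]
4248 = 2^3·531; (2/222929) = +1 since 222929 mod 8 = 1, so (4248/222929) = (+1)^3·(531/222929); sign now +1
reciprocity: (531/222929) = +1·(222929/531) since 531 mod 4 = 3, 222929 mod 4 = 1; sign now +1
(222929/531) = (440/531)   [reduce mod 531]
440 = 2^3·55; (2/531) = -1 since 531 mod 8 = 3, so (440/531) = (-1)^3·(55/531); sign now -1
reciprocity: (55/531) = -1·(531/55) since 55 mod 4 = 3, 531 mod 4 = 3; sign now +1
(531/55) = (36/55)   [reduce mod 55]
36 = 2^2·9; (2/55) = +1 since 55 mod 8 = 7, so (36/55) = (+1)^2·(9/55); sign now +1
reciprocity: (9/55) = +1·(55/9) since 9 mod 4 = 1, 55 mod 4 = 3; sign now +1
(55/9) = (1/9)   [reduce mod 9]
(1/9) = 1; final value = sign = +1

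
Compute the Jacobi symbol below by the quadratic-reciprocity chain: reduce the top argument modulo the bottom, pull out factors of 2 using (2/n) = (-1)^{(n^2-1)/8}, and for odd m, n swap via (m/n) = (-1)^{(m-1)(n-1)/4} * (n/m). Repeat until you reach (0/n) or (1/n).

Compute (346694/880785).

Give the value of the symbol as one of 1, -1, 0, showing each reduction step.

1

346694 = 2^1·173347; (2/880785) = +1 since 880785 mod 8 = 1, so (346694/880785) = (+1)^1·(173347/880785); sign now +1
reciprocity: (173347/880785) = +1·(880785/173347) since 173347 mod 4 = 3, 880785 mod 4 = 1; sign now +1
(880785/173347) = (14050/173347)   [reduce mod 173347]
14050 = 2^1·7025; (2/173347) = -1 since 173347 mod 8 = 3, so (14050/173347) = (-1)^1·(7025/173347); sign now -1
reciprocity: (7025/173347) = +1·(173347/7025) since 7025 mod 4 = 1, 173347 mod 4 = 3; sign now -1
(173347/7025) = (4747/7025)   [reduce mod 7025]
reciprocity: (4747/7025) = +1·(7025/4747) since 4747 mod 4 = 3, 7025 mod 4 = 1; sign now -1
(7025/4747) = (2278/4747)   [reduce mod 4747]
2278 = 2^1·1139; (2/4747) = -1 since 4747 mod 8 = 3, so (2278/4747) = (-1)^1·(1139/4747); sign now +1
reciprocity: (1139/4747) = -1·(4747/1139) since 1139 mod 4 = 3, 4747 mod 4 = 3; sign now -1
(4747/1139) = (191/1139)   [reduce mod 1139]
reciprocity: (191/1139) = -1·(1139/191) since 191 mod 4 = 3, 1139 mod 4 = 3; sign now +1
(1139/191) = (184/191)   [reduce mod 191]
184 = 2^3·23; (2/191) = +1 since 191 mod 8 = 7, so (184/191) = (+1)^3·(23/191); sign now +1
reciprocity: (23/191) = -1·(191/23) since 23 mod 4 = 3, 191 mod 4 = 3; sign now -1
(191/23) = (7/23)   [reduce mod 23]
reciprocity: (7/23) = -1·(23/7) since 7 mod 4 = 3, 23 mod 4 = 3; sign now +1
(23/7) = (2/7)   [reduce mod 7]
2 = 2^1·1; (2/7) = +1 since 7 mod 8 = 7, so (2/7) = (+1)^1·(1/7); sign now +1
(1/7) = 1; final value = sign = +1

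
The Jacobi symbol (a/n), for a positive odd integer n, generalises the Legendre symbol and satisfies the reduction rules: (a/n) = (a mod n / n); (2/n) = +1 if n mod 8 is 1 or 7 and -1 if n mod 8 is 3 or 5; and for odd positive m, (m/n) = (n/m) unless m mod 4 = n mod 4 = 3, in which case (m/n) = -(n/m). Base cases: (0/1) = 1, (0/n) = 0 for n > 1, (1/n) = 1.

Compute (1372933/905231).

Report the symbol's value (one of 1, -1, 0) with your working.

(1372933/905231) = (467702/905231)   [reduce mod 905231]
467702 = 2^1·233851; (2/905231) = +1 since 905231 mod 8 = 7, so (467702/905231) = (+1)^1·(233851/905231); sign now +1
reciprocity: (233851/905231) = -1·(905231/233851) since 233851 mod 4 = 3, 905231 mod 4 = 3; sign now -1
(905231/233851) = (203678/233851)   [reduce mod 233851]
203678 = 2^1·101839; (2/233851) = -1 since 233851 mod 8 = 3, so (203678/233851) = (-1)^1·(101839/233851); sign now +1
reciprocity: (101839/233851) = -1·(233851/101839) since 101839 mod 4 = 3, 233851 mod 4 = 3; sign now -1
(233851/101839) = (30173/101839)   [reduce mod 101839]
reciprocity: (30173/101839) = +1·(101839/30173) since 30173 mod 4 = 1, 101839 mod 4 = 3; sign now -1
(101839/30173) = (11320/30173)   [reduce mod 30173]
11320 = 2^3·1415; (2/30173) = -1 since 30173 mod 8 = 5, so (11320/30173) = (-1)^3·(1415/30173); sign now +1
reciprocity: (1415/30173) = +1·(30173/1415) since 1415 mod 4 = 3, 30173 mod 4 = 1; sign now +1
(30173/1415) = (458/1415)   [reduce mod 1415]
458 = 2^1·229; (2/1415) = +1 since 1415 mod 8 = 7, so (458/1415) = (+1)^1·(229/1415); sign now +1
reciprocity: (229/1415) = +1·(1415/229) since 229 mod 4 = 1, 1415 mod 4 = 3; sign now +1
(1415/229) = (41/229)   [reduce mod 229]
reciprocity: (41/229) = +1·(229/41) since 41 mod 4 = 1, 229 mod 4 = 1; sign now +1
(229/41) = (24/41)   [reduce mod 41]
24 = 2^3·3; (2/41) = +1 since 41 mod 8 = 1, so (24/41) = (+1)^3·(3/41); sign now +1
reciprocity: (3/41) = +1·(41/3) since 3 mod 4 = 3, 41 mod 4 = 1; sign now +1
(41/3) = (2/3)   [reduce mod 3]
2 = 2^1·1; (2/3) = -1 since 3 mod 8 = 3, so (2/3) = (-1)^1·(1/3); sign now -1
(1/3) = 1; final value = sign = -1

-1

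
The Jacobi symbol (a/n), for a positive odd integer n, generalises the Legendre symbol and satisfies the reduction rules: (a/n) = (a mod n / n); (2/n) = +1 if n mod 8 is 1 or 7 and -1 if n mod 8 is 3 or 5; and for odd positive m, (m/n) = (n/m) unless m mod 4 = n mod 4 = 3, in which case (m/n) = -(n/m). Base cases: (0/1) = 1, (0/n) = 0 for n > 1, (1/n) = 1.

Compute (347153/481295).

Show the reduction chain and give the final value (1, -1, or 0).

flip (347153/481295) -> (481295/347153): both odd, 347153 mod 4 = 1, 481295 mod 4 = 3, so the flip contributes +1; sign now +1
(481295/347153): 481295 mod 347153 = 134142, so (481295/347153) = (134142/347153)
factor out 2^1: 134142 = 2^1·67071; with 347153 mod 8 = 1, (2/347153) = +1; sign now +1; continue with (67071/347153)
flip (67071/347153) -> (347153/67071): both odd, 67071 mod 4 = 3, 347153 mod 4 = 1, so the flip contributes +1; sign now +1
(347153/67071): 347153 mod 67071 = 11798, so (347153/67071) = (11798/67071)
factor out 2^1: 11798 = 2^1·5899; with 67071 mod 8 = 7, (2/67071) = +1; sign now +1; continue with (5899/67071)
flip (5899/67071) -> (67071/5899): both odd, 5899 mod 4 = 3, 67071 mod 4 = 3, so the flip contributes -1; sign now -1
(67071/5899): 67071 mod 5899 = 2182, so (67071/5899) = (2182/5899)
factor out 2^1: 2182 = 2^1·1091; with 5899 mod 8 = 3, (2/5899) = -1; sign now +1; continue with (1091/5899)
flip (1091/5899) -> (5899/1091): both odd, 1091 mod 4 = 3, 5899 mod 4 = 3, so the flip contributes -1; sign now -1
(5899/1091): 5899 mod 1091 = 444, so (5899/1091) = (444/1091)
factor out 2^2: 444 = 2^2·111; with 1091 mod 8 = 3, (2/1091) = -1; sign now -1; continue with (111/1091)
flip (111/1091) -> (1091/111): both odd, 111 mod 4 = 3, 1091 mod 4 = 3, so the flip contributes -1; sign now +1
(1091/111): 1091 mod 111 = 92, so (1091/111) = (92/111)
factor out 2^2: 92 = 2^2·23; with 111 mod 8 = 7, (2/111) = +1; sign now +1; continue with (23/111)
flip (23/111) -> (111/23): both odd, 23 mod 4 = 3, 111 mod 4 = 3, so the flip contributes -1; sign now -1
(111/23): 111 mod 23 = 19, so (111/23) = (19/23)
flip (19/23) -> (23/19): both odd, 19 mod 4 = 3, 23 mod 4 = 3, so the flip contributes -1; sign now +1
(23/19): 23 mod 19 = 4, so (23/19) = (4/19)
factor out 2^2: 4 = 2^2·1; with 19 mod 8 = 3, (2/19) = -1; sign now +1; continue with (1/19)
reached (1/19) = 1, so the symbol is +1

1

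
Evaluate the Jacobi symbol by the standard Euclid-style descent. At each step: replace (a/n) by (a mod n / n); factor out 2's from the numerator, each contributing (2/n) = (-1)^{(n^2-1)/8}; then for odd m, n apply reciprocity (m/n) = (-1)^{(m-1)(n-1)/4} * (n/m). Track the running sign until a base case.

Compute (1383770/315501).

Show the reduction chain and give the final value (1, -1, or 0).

-1

(1383770/315501) = (121766/315501)   [reduce mod 315501]
121766 = 2^1·60883; (2/315501) = -1 since 315501 mod 8 = 5, so (121766/315501) = (-1)^1·(60883/315501); sign now -1
reciprocity: (60883/315501) = +1·(315501/60883) since 60883 mod 4 = 3, 315501 mod 4 = 1; sign now -1
(315501/60883) = (11086/60883)   [reduce mod 60883]
11086 = 2^1·5543; (2/60883) = -1 since 60883 mod 8 = 3, so (11086/60883) = (-1)^1·(5543/60883); sign now +1
reciprocity: (5543/60883) = -1·(60883/5543) since 5543 mod 4 = 3, 60883 mod 4 = 3; sign now -1
(60883/5543) = (5453/5543)   [reduce mod 5543]
reciprocity: (5453/5543) = +1·(5543/5453) since 5453 mod 4 = 1, 5543 mod 4 = 3; sign now -1
(5543/5453) = (90/5453)   [reduce mod 5453]
90 = 2^1·45; (2/5453) = -1 since 5453 mod 8 = 5, so (90/5453) = (-1)^1·(45/5453); sign now +1
reciprocity: (45/5453) = +1·(5453/45) since 45 mod 4 = 1, 5453 mod 4 = 1; sign now +1
(5453/45) = (8/45)   [reduce mod 45]
8 = 2^3·1; (2/45) = -1 since 45 mod 8 = 5, so (8/45) = (-1)^3·(1/45); sign now -1
(1/45) = 1; final value = sign = -1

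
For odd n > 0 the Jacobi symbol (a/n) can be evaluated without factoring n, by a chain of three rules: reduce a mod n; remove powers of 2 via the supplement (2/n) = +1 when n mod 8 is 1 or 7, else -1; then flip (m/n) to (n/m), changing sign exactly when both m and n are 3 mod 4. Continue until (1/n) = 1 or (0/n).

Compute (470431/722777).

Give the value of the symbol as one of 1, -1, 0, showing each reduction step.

-1

flip (470431/722777) -> (722777/470431): both odd, 470431 mod 4 = 3, 722777 mod 4 = 1, so the flip contributes +1; sign now +1
(722777/470431): 722777 mod 470431 = 252346, so (722777/470431) = (252346/470431)
factor out 2^1: 252346 = 2^1·126173; with 470431 mod 8 = 7, (2/470431) = +1; sign now +1; continue with (126173/470431)
flip (126173/470431) -> (470431/126173): both odd, 126173 mod 4 = 1, 470431 mod 4 = 3, so the flip contributes +1; sign now +1
(470431/126173): 470431 mod 126173 = 91912, so (470431/126173) = (91912/126173)
factor out 2^3: 91912 = 2^3·11489; with 126173 mod 8 = 5, (2/126173) = -1; sign now -1; continue with (11489/126173)
flip (11489/126173) -> (126173/11489): both odd, 11489 mod 4 = 1, 126173 mod 4 = 1, so the flip contributes +1; sign now -1
(126173/11489): 126173 mod 11489 = 11283, so (126173/11489) = (11283/11489)
flip (11283/11489) -> (11489/11283): both odd, 11283 mod 4 = 3, 11489 mod 4 = 1, so the flip contributes +1; sign now -1
(11489/11283): 11489 mod 11283 = 206, so (11489/11283) = (206/11283)
factor out 2^1: 206 = 2^1·103; with 11283 mod 8 = 3, (2/11283) = -1; sign now +1; continue with (103/11283)
flip (103/11283) -> (11283/103): both odd, 103 mod 4 = 3, 11283 mod 4 = 3, so the flip contributes -1; sign now -1
(11283/103): 11283 mod 103 = 56, so (11283/103) = (56/103)
factor out 2^3: 56 = 2^3·7; with 103 mod 8 = 7, (2/103) = +1; sign now -1; continue with (7/103)
flip (7/103) -> (103/7): both odd, 7 mod 4 = 3, 103 mod 4 = 3, so the flip contributes -1; sign now +1
(103/7): 103 mod 7 = 5, so (103/7) = (5/7)
flip (5/7) -> (7/5): both odd, 5 mod 4 = 1, 7 mod 4 = 3, so the flip contributes +1; sign now +1
(7/5): 7 mod 5 = 2, so (7/5) = (2/5)
factor out 2^1: 2 = 2^1·1; with 5 mod 8 = 5, (2/5) = -1; sign now -1; continue with (1/5)
reached (1/5) = 1, so the symbol is -1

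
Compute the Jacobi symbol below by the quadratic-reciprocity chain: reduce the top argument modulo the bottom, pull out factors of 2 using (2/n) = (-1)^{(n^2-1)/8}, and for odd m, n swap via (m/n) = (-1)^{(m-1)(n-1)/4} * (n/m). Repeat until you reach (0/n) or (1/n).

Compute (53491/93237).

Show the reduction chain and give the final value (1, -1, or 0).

1

reciprocity: (53491/93237) = +1·(93237/53491) since 53491 mod 4 = 3, 93237 mod 4 = 1; sign now +1
(93237/53491) = (39746/53491)   [reduce mod 53491]
39746 = 2^1·19873; (2/53491) = -1 since 53491 mod 8 = 3, so (39746/53491) = (-1)^1·(19873/53491); sign now -1
reciprocity: (19873/53491) = +1·(53491/19873) since 19873 mod 4 = 1, 53491 mod 4 = 3; sign now -1
(53491/19873) = (13745/19873)   [reduce mod 19873]
reciprocity: (13745/19873) = +1·(19873/13745) since 13745 mod 4 = 1, 19873 mod 4 = 1; sign now -1
(19873/13745) = (6128/13745)   [reduce mod 13745]
6128 = 2^4·383; (2/13745) = +1 since 13745 mod 8 = 1, so (6128/13745) = (+1)^4·(383/13745); sign now -1
reciprocity: (383/13745) = +1·(13745/383) since 383 mod 4 = 3, 13745 mod 4 = 1; sign now -1
(13745/383) = (340/383)   [reduce mod 383]
340 = 2^2·85; (2/383) = +1 since 383 mod 8 = 7, so (340/383) = (+1)^2·(85/383); sign now -1
reciprocity: (85/383) = +1·(383/85) since 85 mod 4 = 1, 383 mod 4 = 3; sign now -1
(383/85) = (43/85)   [reduce mod 85]
reciprocity: (43/85) = +1·(85/43) since 43 mod 4 = 3, 85 mod 4 = 1; sign now -1
(85/43) = (42/43)   [reduce mod 43]
42 = 2^1·21; (2/43) = -1 since 43 mod 8 = 3, so (42/43) = (-1)^1·(21/43); sign now +1
reciprocity: (21/43) = +1·(43/21) since 21 mod 4 = 1, 43 mod 4 = 3; sign now +1
(43/21) = (1/21)   [reduce mod 21]
(1/21) = 1; final value = sign = +1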